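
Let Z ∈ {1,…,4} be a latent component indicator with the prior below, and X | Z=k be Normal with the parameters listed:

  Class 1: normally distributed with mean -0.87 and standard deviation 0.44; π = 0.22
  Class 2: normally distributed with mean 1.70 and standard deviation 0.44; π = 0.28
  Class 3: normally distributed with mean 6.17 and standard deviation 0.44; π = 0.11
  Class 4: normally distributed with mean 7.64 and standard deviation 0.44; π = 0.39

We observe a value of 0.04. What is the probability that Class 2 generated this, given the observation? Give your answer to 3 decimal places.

0.009

P(component k | x) = π_k·f_k(x) / marginal(x), where marginal(x) = Σ_j π_j·f_j(x).
Normal densities:
  f_1 = (1/(0.44·√(2π)))·exp(−(0.04−-0.87)²/(2·0.44²)) = 0.906687·exp(-2.13869) = 0.106816
  f_2 = (1/(0.44·√(2π)))·exp(−(0.04−1.70)²/(2·0.44²)) = 0.906687·exp(-7.11674) = 0.000735696
  f_3 = (1/(0.44·√(2π)))·exp(−(0.04−6.17)²/(2·0.44²)) = 0.906687·exp(-97.04778) = 6.45866e-43
  f_4 = (1/(0.44·√(2π)))·exp(−(0.04−7.64)²/(2·0.44²)) = 0.906687·exp(-149.17355) = 1.48664e-65
Multiply by the mixture weights:
  π_1·f_1 = 0.22 × 0.106816 = 0.0234996
  π_2·f_2 = 0.28 × 0.000735696 = 0.000205995
  π_3·f_3 = 0.11 × 6.45866e-43 = 7.10453e-44
  π_4·f_4 = 0.39 × 1.48664e-65 = 5.7979e-66
Marginal: 0.0234996 + 0.000205995 + 7.10453e-44 + 5.7979e-66 = 0.0237056
Responsibility of Class 2: 0.000205995 / 0.0237056 ≈ 0.009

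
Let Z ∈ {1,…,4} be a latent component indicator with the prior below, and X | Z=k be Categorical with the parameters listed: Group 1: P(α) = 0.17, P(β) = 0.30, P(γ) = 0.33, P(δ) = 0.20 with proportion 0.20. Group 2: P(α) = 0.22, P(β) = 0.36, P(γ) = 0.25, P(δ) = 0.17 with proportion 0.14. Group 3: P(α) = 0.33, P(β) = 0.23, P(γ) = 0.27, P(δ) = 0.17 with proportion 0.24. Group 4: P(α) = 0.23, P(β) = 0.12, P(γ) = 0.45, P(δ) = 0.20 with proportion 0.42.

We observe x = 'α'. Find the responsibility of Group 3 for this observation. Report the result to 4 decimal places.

Apply Bayes' rule: the posterior for each component is proportional to its prior times its likelihood at x.
Categorical probabilities:
  L_1 = P(α | comp) = 0.17
  L_2 = P(α | comp) = 0.22
  L_3 = P(α | comp) = 0.33
  L_4 = P(α | comp) = 0.23
Weight by the priors:
  π_1·L_1 = 0.20 × 0.17 = 0.034
  π_2·L_2 = 0.14 × 0.22 = 0.0308
  π_3·L_3 = 0.24 × 0.33 = 0.0792
  π_4·L_4 = 0.42 × 0.23 = 0.0966
Denominator: 0.034 + 0.0308 + 0.0792 + 0.0966 = 0.2406
P(Group 3 | 'α') = 0.0792 / 0.2406 ≈ 0.3292

0.3292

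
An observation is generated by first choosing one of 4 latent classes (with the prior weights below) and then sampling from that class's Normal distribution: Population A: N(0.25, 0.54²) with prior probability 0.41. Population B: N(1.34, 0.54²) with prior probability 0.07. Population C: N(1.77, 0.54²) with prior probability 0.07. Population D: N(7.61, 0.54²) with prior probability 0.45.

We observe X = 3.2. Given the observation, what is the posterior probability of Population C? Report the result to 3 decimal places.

By Bayes' theorem, P(k | x) = π_k f_k(x) / Σ_j π_j f_j(x).
Normal densities:
  L_A = 2.44333e-07
  L_B = 0.00195992
  L_C = 0.0221682
  L_D = 2.43221e-15
Multiply by the mixture weights:
  π_A·L_A = 0.41 × 2.44333e-07 = 1.00176e-07
  π_B·L_B = 0.07 × 0.00195992 = 0.000137194
  π_C·L_C = 0.07 × 0.0221682 = 0.00155177
  π_D·L_D = 0.45 × 2.43221e-15 = 1.0945e-15
Sum: 1.00176e-07 + 0.000137194 + 0.00155177 + 1.0945e-15 = 0.00168907
P(Population C | 3.2) ≈ 0.919

0.919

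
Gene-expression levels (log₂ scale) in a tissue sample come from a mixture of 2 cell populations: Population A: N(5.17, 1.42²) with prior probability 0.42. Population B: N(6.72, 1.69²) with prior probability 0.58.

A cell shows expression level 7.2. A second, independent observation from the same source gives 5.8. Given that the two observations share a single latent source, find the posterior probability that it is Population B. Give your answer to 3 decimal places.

0.712

Posterior ∝ prior × likelihood, so P(k | x) ∝ P(Z=k) f_k(x); normalise over all components.
Since both observations come from the same component, the likelihood for component k is f_k(x₁)·f_k(x₂).
  f_A = [(1/(1.42·√(2π)))·exp(−(7.2−5.17)²/(2·1.42²)) = 0.280945·exp(-1.02185) = 0.101121] × [0.254612] = 0.0257465
  f_B = [(1/(1.69·√(2π)))·exp(−(7.2−6.72)²/(2·1.69²)) = 0.236061·exp(-0.04033) = 0.226729] × [0.203551] = 0.0461507
Weight by the priors:
  P(Z=A)·f_A = 0.42 × 0.0257465 = 0.0108136
  P(Z=B)·f_B = 0.58 × 0.0461507 = 0.0267674
Normaliser: 0.0108136 + 0.0267674 = 0.037581
P(Population B | x) = 0.0267674 / 0.037581 ≈ 0.712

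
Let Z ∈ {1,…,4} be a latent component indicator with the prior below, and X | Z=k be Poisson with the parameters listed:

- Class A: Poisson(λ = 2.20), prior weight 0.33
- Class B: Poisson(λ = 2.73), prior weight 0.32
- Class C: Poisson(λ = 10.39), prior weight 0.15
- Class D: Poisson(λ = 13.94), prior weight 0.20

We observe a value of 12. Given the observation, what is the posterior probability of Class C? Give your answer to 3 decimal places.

Apply Bayes' rule: the posterior for each component is proportional to its prior times its likelihood at x.
Evaluate each component's likelihood at the observed value:
  f_A = e^(−2.20)·2.20^12/12! = 2.97363e-06
  f_B = e^(−2.73)·2.73^12/12! = 2.33341e-05
  f_C = e^(−10.39)·10.39^12/12! = 0.101562
  f_D = e^(−13.94)·13.94^12/12! = 0.0992547
Multiply by the mixture weights:
  P(Z=A)·f_A = 0.33 × 2.97363e-06 = 9.81299e-07
  P(Z=B)·f_B = 0.32 × 2.33341e-05 = 7.46691e-06
  P(Z=C)·f_C = 0.15 × 0.101562 = 0.0152343
  P(Z=D)·f_D = 0.20 × 0.0992547 = 0.0198509
Denominator: 9.81299e-07 + 7.46691e-06 + 0.0152343 + 0.0198509 = 0.0350936
Responsibility of Class C: 0.0152343 / 0.0350936 ≈ 0.434

0.434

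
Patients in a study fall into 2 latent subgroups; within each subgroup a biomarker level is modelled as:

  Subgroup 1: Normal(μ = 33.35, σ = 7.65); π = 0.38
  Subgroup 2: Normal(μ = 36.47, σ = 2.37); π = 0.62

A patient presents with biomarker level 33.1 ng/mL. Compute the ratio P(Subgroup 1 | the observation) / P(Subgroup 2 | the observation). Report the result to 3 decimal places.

0.522

Only the two components matter; the odds are (π_i f_i(x)) / (π_j f_j(x)).
Component likelihoods at x = 33.1 ng/mL:
  p_1 = 0.0521215
  p_2 = 0.0612503
Posterior odds = (π_1·p_1) / (π_2·p_2) = (0.38·0.0521215) / (0.62·0.0612503) = 0.0198062 / 0.0379752 ≈ 0.522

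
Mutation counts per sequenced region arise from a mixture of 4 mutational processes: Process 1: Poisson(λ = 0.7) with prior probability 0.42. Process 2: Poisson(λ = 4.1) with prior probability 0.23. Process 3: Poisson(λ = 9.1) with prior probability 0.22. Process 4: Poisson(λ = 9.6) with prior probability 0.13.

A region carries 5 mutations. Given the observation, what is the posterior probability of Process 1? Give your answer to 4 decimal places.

0.0052

The responsibility of component k is π_k f_k(x) divided by Σ_j π_j f_j(x).
Poisson probabilities:
  L_1 = 0.000695509
  L_2 = 0.160004
  L_3 = 0.0580692
  L_4 = 0.0460201
Prior × likelihood for each component:
  π_1·L_1 = 0.42 × 0.000695509 = 0.000292114
  π_2·L_2 = 0.23 × 0.160004 = 0.0368009
  π_3·L_3 = 0.22 × 0.0580692 = 0.0127752
  π_4·L_4 = 0.13 × 0.0460201 = 0.00598262
Sum: 0.000292114 + 0.0368009 + 0.0127752 + 0.00598262 = 0.0558509
P(Process 1 | 5 mutations) ≈ 0.0052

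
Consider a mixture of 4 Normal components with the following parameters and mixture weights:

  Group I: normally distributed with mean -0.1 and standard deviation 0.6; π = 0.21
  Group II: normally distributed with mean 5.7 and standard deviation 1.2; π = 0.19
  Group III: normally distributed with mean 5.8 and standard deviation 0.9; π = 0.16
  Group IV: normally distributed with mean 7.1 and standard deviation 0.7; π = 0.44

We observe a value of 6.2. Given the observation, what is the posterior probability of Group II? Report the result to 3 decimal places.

0.250

Apply Bayes' rule: the posterior for each component is proportional to its prior times its likelihood at x.
Evaluate each component's likelihood at the observed value:
  f_I = (1/(0.6·√(2π)))·exp(−(6.2−-0.1)²/(2·0.6²)) = 0.664904·exp(-55.12500) = 7.62563e-25
  f_II = (1/(1.2·√(2π)))·exp(−(6.2−5.7)²/(2·1.2²)) = 0.332452·exp(-0.08681) = 0.30481
  f_III = (1/(0.9·√(2π)))·exp(−(6.2−5.8)²/(2·0.9²)) = 0.443269·exp(-0.09877) = 0.401582
  f_IV = (1/(0.7·√(2π)))·exp(−(6.2−7.1)²/(2·0.7²)) = 0.569918·exp(-0.82653) = 0.249376
Multiply by the mixture weights:
  π_I·f_I = 0.21 × 7.62563e-25 = 1.60138e-25
  π_II·f_II = 0.19 × 0.30481 = 0.057914
  π_III·f_III = 0.16 × 0.401582 = 0.0642531
  π_IV·f_IV = 0.44 × 0.249376 = 0.109725
Evidence: 1.60138e-25 + 0.057914 + 0.0642531 + 0.109725 = 0.231892
Responsibility of Group II: 0.057914 / 0.231892 ≈ 0.250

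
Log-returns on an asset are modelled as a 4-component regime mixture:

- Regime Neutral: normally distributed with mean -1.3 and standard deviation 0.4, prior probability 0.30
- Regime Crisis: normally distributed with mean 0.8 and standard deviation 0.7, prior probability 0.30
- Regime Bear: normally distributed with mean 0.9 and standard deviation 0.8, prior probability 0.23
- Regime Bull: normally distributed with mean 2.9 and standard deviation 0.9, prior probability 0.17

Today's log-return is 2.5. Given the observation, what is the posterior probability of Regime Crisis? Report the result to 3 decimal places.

Posterior ∝ prior × likelihood, so P(k | x) ∝ π_k f_k(x); normalise over all components.
Component likelihoods at x = 2.5:
  L_Neutral = 2.51948e-20
  L_Crisis = 0.0298598
  L_Bear = 0.0674887
  L_Bull = 0.401582
Multiply by the mixture weights:
  π_Neutral·L_Neutral = 0.30 × 2.51948e-20 = 7.55845e-21
  π_Crisis·L_Crisis = 0.30 × 0.0298598 = 0.00895793
  π_Bear·L_Bear = 0.23 × 0.0674887 = 0.0155224
  π_Bull·L_Bull = 0.17 × 0.401582 = 0.0682689
Evidence: 7.55845e-21 + 0.00895793 + 0.0155224 + 0.0682689 = 0.0927493
P(Regime Crisis | data) = 0.00895793 / 0.0927493 ≈ 0.097

0.097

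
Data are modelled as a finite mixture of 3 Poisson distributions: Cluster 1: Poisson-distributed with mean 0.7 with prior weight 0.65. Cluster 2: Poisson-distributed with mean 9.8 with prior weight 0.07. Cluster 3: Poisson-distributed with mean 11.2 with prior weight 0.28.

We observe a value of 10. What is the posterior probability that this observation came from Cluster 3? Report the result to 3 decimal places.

The responsibility of component k is π_k f_k(x) divided by Σ_j π_j f_j(x).
Poisson probabilities:
  f_1 = e^(−0.7)·0.7^10/10! = 3.86555e-09
  f_2 = e^(−9.8)·9.8^10/10! = 0.124857
  f_3 = e^(−11.2)·11.2^10/10! = 0.117036
Unnormalised posteriors:
  π_1·f_1 = 0.65 × 3.86555e-09 = 2.51261e-09
  π_2·f_2 = 0.07 × 0.124857 = 0.00873997
  π_3·f_3 = 0.28 × 0.117036 = 0.03277
Evidence: 2.51261e-09 + 0.00873997 + 0.03277 = 0.04151
So the posterior for Cluster 3 is 0.03277 / 0.04151 ≈ 0.789.

0.789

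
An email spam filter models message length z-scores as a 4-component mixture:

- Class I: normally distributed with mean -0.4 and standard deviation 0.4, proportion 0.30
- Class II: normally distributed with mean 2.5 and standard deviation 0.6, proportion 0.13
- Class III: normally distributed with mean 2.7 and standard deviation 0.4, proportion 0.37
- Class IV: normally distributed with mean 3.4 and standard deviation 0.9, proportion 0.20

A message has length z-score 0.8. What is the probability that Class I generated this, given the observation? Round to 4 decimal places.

Posterior ∝ prior × likelihood, so P(k | x) ∝ π_k f_k(x); normalise over all components.
Component likelihoods at x = 0.8:
  p_I = 0.0110796
  p_II = 0.0120102
  p_III = 1.25738e-05
  p_IV = 0.00683009
Weight by the priors:
  π_I·p_I = 0.30 × 0.0110796 = 0.00332389
  π_II·p_II = 0.13 × 0.0120102 = 0.00156132
  π_III·p_III = 0.37 × 1.25738e-05 = 4.65229e-06
  π_IV·p_IV = 0.20 × 0.00683009 = 0.00136602
Evidence: 0.00332389 + 0.00156132 + 4.65229e-06 + 0.00136602 = 0.00625588
P(Class I | x) = 0.00332389 / 0.00625588 ≈ 0.5313

0.5313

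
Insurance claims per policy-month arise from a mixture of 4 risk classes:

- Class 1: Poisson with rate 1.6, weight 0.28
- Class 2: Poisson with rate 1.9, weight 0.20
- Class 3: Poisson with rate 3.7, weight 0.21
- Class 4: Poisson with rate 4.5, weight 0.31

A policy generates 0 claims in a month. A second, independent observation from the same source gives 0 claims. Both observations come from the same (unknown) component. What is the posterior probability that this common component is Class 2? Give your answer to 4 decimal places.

Apply Bayes' rule: the posterior for each component is proportional to its prior times its likelihood at x.
Since both observations come from the same component, the likelihood for component k is f_k(x₁)·f_k(x₂).
  p_1 = [0.201897] × [0.201897] = 0.0407622
  p_2 = [0.149569] × [0.149569] = 0.0223708
  p_3 = [0.0247235] × [0.0247235] = 0.000611253
  p_4 = [0.011109] × [0.011109] = 0.00012341
Prior × likelihood for each component:
  π_1·p_1 = 0.28 × 0.0407622 = 0.0114134
  π_2·p_2 = 0.20 × 0.0223708 = 0.00447415
  π_3·p_3 = 0.21 × 0.000611253 = 0.000128363
  π_4·p_4 = 0.31 × 0.00012341 = 3.8257e-05
Marginal: 0.0114134 + 0.00447415 + 0.000128363 + 3.8257e-05 = 0.0160542
P(Class 2 | x₁,x₂) = 0.00447415 / 0.0160542 ≈ 0.2787

0.2787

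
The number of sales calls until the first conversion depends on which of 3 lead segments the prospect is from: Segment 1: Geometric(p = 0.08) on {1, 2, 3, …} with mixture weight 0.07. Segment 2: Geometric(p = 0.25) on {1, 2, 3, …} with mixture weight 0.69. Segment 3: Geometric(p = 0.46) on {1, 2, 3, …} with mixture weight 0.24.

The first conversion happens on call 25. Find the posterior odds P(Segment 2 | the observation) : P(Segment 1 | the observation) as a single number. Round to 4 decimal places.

Posterior odds = (w_i f_i(x)) / (w_j f_j(x)); the normalising sum cancels.
Component likelihoods at x = 25:
  L_1 = 0.0108143
  L_2 = 0.000250848
  L_3 = 1.73863e-07
0.000173085 / 0.000757 ≈ 0.2286

0.2286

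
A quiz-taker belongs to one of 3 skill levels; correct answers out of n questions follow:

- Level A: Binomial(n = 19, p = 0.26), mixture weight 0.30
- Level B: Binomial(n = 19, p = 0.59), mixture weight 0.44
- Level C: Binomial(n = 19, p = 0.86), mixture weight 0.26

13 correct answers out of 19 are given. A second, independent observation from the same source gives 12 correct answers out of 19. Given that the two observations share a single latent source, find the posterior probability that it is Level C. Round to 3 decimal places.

0.006

Posterior ∝ prior × likelihood, so P(k | x) ∝ π_k f_k(x); normalise over all components.
Since both observations come from the same component, the likelihood for component k is f_k(x₁)·f_k(x₂).
  p_A = [C(19,13)·0.26^13·0.74^6 = 27132·2.48115e-08·0.164206 = 0.000110542] × [0.000584291] = 6.45885e-08
  p_B = [C(19,13)·0.59^13·0.41^6 = 27132·0.00104973·0.0047501 = 0.135289] × [0.174598] = 0.0236211
  p_C = [C(19,13)·0.86^13·0.14^6 = 27132·0.14076·7.52954e-06 = 0.0287561] × [0.0086937] = 0.000249997
Weight by the priors:
  π_A·p_A = 0.30 × 6.45885e-08 = 1.93765e-08
  π_B·p_B = 0.44 × 0.0236211 = 0.0103933
  π_C·p_C = 0.26 × 0.000249997 = 6.49992e-05
Sum: 1.93765e-08 + 0.0103933 + 6.49992e-05 = 0.0104583
Responsibility of Level C: 6.49992e-05 / 0.0104583 ≈ 0.006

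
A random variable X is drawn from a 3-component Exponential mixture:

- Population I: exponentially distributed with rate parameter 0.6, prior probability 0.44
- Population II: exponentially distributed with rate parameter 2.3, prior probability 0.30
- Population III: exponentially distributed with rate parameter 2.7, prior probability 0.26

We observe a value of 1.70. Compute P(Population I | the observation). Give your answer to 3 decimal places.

0.820

The responsibility of component k is π_k f_k(x) divided by Σ_j π_j f_j(x).
Component likelihoods at x = 1.70:
  L_I = 0.6·e^(−0.6·1.70) = 0.6·e^(−1.0200) = 0.216357
  L_II = 2.3·e^(−2.3·1.70) = 2.3·e^(−3.9100) = 0.0460932
  L_III = 2.7·e^(−2.7·1.70) = 2.7·e^(−4.5900) = 0.0274127
Weight by the priors:
  π_I·L_I = 0.44 × 0.216357 = 0.0951971
  π_II·L_II = 0.30 × 0.0460932 = 0.0138279
  π_III·L_III = 0.26 × 0.0274127 = 0.00712731
Sum: 0.0951971 + 0.0138279 + 0.00712731 = 0.116152
P(Population I | x) ≈ 0.820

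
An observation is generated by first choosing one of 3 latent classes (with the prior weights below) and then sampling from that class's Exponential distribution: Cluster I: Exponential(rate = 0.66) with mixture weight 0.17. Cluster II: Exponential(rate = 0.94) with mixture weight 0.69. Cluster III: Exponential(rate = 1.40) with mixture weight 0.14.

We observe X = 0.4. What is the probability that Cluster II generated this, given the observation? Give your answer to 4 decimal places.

The responsibility of component k is π_k f_k(x) divided by Σ_j π_j f_j(x).
Exponential densities:
  f_I = 0.506863
  f_II = 0.645406
  f_III = 0.799693
Multiply by the mixture weights:
  π_I·f_I = 0.17 × 0.506863 = 0.0861666
  π_II·f_II = 0.69 × 0.645406 = 0.44533
  π_III·f_III = 0.14 × 0.799693 = 0.111957
Marginal: 0.0861666 + 0.44533 + 0.111957 = 0.643454
P(Cluster II | 0.4) = 0.44533 / 0.643454 ≈ 0.6921

0.6921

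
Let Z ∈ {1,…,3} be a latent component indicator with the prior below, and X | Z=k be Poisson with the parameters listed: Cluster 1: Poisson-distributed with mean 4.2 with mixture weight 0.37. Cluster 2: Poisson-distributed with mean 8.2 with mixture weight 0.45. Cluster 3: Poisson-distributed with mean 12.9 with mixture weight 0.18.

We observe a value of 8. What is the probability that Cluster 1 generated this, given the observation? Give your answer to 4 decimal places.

P(component k | x) = w_k·f_k(x) / marginal(x), where marginal(x) = Σ_j w_j·f_j(x).
Evaluate each component's likelihood at the observed value:
  f_1 = e^(−4.2)·4.2^8/8! = 0.0360111
  f_2 = e^(−8.2)·8.2^8/8! = 0.139244
  f_3 = e^(−12.9)·12.9^8/8! = 0.0475115
Prior × likelihood for each component:
  w_1·f_1 = 0.37 × 0.0360111 = 0.0133241
  w_2·f_2 = 0.45 × 0.139244 = 0.0626597
  w_3·f_3 = 0.18 × 0.0475115 = 0.00855206
Normaliser: 0.0133241 + 0.0626597 + 0.00855206 = 0.0845359
P(Cluster 1 | the observation) ≈ 0.1576

0.1576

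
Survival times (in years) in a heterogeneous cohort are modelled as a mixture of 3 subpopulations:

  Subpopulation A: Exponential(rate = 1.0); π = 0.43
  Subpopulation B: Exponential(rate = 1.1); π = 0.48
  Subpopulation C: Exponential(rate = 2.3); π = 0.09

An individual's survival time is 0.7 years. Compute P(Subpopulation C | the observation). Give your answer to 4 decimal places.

0.0829

Apply Bayes' rule: the posterior for each component is proportional to its prior times its likelihood at x.
Component likelihoods at x = 0.7 years:
  f_A = 1.0·e^(−1.0·0.7) = 1.0·e^(−0.7000) = 0.496585
  f_B = 1.1·e^(−1.1·0.7) = 1.1·e^(−0.7700) = 0.509314
  f_C = 2.3·e^(−2.3·0.7) = 2.3·e^(−1.6100) = 0.459742
Unnormalised posteriors:
  π_A·f_A = 0.43 × 0.496585 = 0.213532
  π_B·f_B = 0.48 × 0.509314 = 0.244471
  π_C·f_C = 0.09 × 0.459742 = 0.0413767
Sum: 0.213532 + 0.244471 + 0.0413767 = 0.499379
So the posterior for Subpopulation C is 0.0413767 / 0.499379 ≈ 0.0829.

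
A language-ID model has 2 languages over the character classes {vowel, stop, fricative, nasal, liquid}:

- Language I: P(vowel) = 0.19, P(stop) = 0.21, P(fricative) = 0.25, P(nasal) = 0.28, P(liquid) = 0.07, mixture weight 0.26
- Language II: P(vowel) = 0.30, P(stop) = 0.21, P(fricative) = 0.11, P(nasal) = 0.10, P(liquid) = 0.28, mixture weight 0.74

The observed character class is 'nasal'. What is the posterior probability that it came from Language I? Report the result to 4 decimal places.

0.4959

By Bayes' theorem, P(k | x) = π_k f_k(x) / Σ_j π_j f_j(x).
Component likelihoods at x = 'nasal':
  L_I = P(nasal | comp) = 0.28
  L_II = P(nasal | comp) = 0.10
Prior × likelihood for each component:
  π_I·L_I = 0.26 × 0.28 = 0.0728
  π_II·L_II = 0.74 × 0.1 = 0.074
Sum: 0.0728 + 0.074 = 0.1468
So the posterior for Language I is 0.0728 / 0.1468 ≈ 0.4959.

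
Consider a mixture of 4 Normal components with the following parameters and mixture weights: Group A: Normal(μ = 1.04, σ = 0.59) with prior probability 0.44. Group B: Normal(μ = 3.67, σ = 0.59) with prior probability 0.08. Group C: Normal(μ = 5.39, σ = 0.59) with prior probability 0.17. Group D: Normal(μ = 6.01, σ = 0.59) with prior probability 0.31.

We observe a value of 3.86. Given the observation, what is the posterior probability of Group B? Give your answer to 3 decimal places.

By Bayes' theorem, P(k | x) = P(Z=k) f_k(x) / Σ_j P(Z=j) f_j(x).
Normal densities:
  L_A = (1/(0.59·√(2π)))·exp(−(3.86−1.04)²/(2·0.59²)) = 0.676173·exp(-11.42258) = 7.40107e-06
  L_B = (1/(0.59·√(2π)))·exp(−(3.86−3.67)²/(2·0.59²)) = 0.676173·exp(-0.05185) = 0.642005
  L_C = (1/(0.59·√(2π)))·exp(−(3.86−5.39)²/(2·0.59²)) = 0.676173·exp(-3.36240) = 0.0234309
  L_D = (1/(0.59·√(2π)))·exp(−(3.86−6.01)²/(2·0.59²)) = 0.676173·exp(-6.63962) = 0.000884117
Multiply by the mixture weights:
  P(Z=A)·L_A = 0.44 × 7.40107e-06 = 3.25647e-06
  P(Z=B)·L_B = 0.08 × 0.642005 = 0.0513604
  P(Z=C)·L_C = 0.17 × 0.0234309 = 0.00398324
  P(Z=D)·L_D = 0.31 × 0.000884117 = 0.000274076
Evidence: 3.25647e-06 + 0.0513604 + 0.00398324 + 0.000274076 = 0.055621
P(Group B | the observation) = 0.0513604 / 0.055621 ≈ 0.923

0.923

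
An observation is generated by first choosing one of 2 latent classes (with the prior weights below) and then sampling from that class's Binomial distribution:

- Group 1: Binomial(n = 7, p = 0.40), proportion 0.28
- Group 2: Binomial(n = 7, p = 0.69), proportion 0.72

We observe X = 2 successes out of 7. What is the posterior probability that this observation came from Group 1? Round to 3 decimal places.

0.780

Posterior ∝ prior × likelihood, so P(k | x) ∝ w_k f_k(x); normalise over all components.
Binomial probabilities:
  L_1 = C(7,2)·0.40^2·0.60^5 = 21·0.16·0.07776 = 0.261274
  L_2 = C(7,2)·0.69^2·0.31^5 = 21·0.4761·0.00286292 = 0.0286237
Multiply by the mixture weights:
  w_1·L_1 = 0.28 × 0.261274 = 0.0731566
  w_2·L_2 = 0.72 × 0.0286237 = 0.0206091
Evidence: 0.0731566 + 0.0206091 = 0.0937657
Responsibility of Group 1: 0.0731566 / 0.0937657 ≈ 0.780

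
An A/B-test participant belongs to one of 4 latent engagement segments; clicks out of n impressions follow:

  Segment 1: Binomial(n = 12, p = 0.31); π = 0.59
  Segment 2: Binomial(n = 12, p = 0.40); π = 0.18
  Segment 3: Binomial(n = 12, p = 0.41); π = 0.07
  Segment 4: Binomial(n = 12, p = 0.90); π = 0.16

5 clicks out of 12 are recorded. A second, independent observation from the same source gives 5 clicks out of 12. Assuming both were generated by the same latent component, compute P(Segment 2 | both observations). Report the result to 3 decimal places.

Apply Bayes' rule: the posterior for each component is proportional to its prior times its likelihood at x.
Since both observations come from the same component, the likelihood for component k is f_k(x₁)·f_k(x₂).
  f_1 = [0.168841] × [0.168841] = 0.0285072
  f_2 = [0.22703] × [0.22703] = 0.0515428
  f_3 = [0.228354] × [0.228354] = 0.0521455
  f_4 = [4.67668e-05] × [4.67668e-05] = 2.18713e-09
Prior × likelihood for each component:
  π_1·f_1 = 0.59 × 0.0285072 = 0.0168192
  π_2·f_2 = 0.18 × 0.0515428 = 0.0092777
  π_3·f_3 = 0.07 × 0.0521455 = 0.00365019
  π_4·f_4 = 0.16 × 2.18713e-09 = 3.49941e-10
Denominator: 0.0168192 + 0.0092777 + 0.00365019 + 3.49941e-10 = 0.0297471
P(Segment 2 | x₁,x₂) ≈ 0.312

0.312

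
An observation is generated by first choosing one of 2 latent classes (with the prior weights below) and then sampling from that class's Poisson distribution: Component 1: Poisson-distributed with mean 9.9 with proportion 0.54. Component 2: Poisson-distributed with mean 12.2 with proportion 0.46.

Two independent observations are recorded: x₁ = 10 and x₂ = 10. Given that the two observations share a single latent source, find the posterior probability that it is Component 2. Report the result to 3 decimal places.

0.358

Apply Bayes' rule: the posterior for each component is proportional to its prior times its likelihood at x.
Since both observations come from the same component, the likelihood for component k is f_k(x₁)·f_k(x₂).
  p_1 = [0.125047] × [0.125047] = 0.0156368
  p_2 = [0.101261] × [0.101261] = 0.0102538
Prior × likelihood for each component:
  w_1·p_1 = 0.54 × 0.0156368 = 0.00844386
  w_2·p_2 = 0.46 × 0.0102538 = 0.00471675
Evidence: 0.00844386 + 0.00471675 = 0.0131606
So the posterior for Component 2 is 0.00471675 / 0.0131606 ≈ 0.358.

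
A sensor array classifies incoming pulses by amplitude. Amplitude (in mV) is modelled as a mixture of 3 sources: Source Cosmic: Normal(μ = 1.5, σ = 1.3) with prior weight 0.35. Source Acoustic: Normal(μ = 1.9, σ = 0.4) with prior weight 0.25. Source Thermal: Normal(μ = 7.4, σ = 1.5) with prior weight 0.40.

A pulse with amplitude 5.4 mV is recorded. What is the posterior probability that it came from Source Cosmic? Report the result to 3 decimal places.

P(component k | x) = w_k·f_k(x) / marginal(x), where marginal(x) = Σ_j w_j·f_j(x).
Evaluate each component's likelihood at the observed value:
  L_Cosmic = (1/(1.3·√(2π)))·exp(−(5.4−1.5)²/(2·1.3²)) = 0.306879·exp(-4.50000) = 0.00340911
  L_Acoustic = (1/(0.4·√(2π)))·exp(−(5.4−1.9)²/(2·0.4²)) = 0.997356·exp(-38.28125) = 2.36328e-17
  L_Thermal = (1/(1.5·√(2π)))·exp(−(5.4−7.4)²/(2·1.5²)) = 0.265962·exp(-0.88889) = 0.10934
Prior × likelihood for each component:
  w_Cosmic·L_Cosmic = 0.35 × 0.00340911 = 0.00119319
  w_Acoustic·L_Acoustic = 0.25 × 2.36328e-17 = 5.90819e-18
  w_Thermal·L_Thermal = 0.40 × 0.10934 = 0.043736
Marginal: 0.00119319 + 5.90819e-18 + 0.043736 = 0.0449292
P(Source Cosmic | x) = 0.00119319 / 0.0449292 ≈ 0.027

0.027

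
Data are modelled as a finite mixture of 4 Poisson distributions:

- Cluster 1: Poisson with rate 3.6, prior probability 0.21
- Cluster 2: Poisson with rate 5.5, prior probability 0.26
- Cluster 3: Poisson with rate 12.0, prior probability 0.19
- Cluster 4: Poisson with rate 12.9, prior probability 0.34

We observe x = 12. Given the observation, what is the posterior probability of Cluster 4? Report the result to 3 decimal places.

0.616

By Bayes' theorem, P(k | x) = P(Z=k) f_k(x) / Σ_j P(Z=j) f_j(x).
Poisson probabilities:
  f_1 = e^(−3.6)·3.6^12/12! = 0.000270292
  f_2 = e^(−5.5)·5.5^12/12! = 0.00653726
  f_3 = e^(−12.0)·12.0^12/12! = 0.114368
  f_4 = e^(−12.9)·12.9^12/12! = 0.110749
Multiply by the mixture weights:
  P(Z=1)·f_1 = 0.21 × 0.000270292 = 5.67613e-05
  P(Z=2)·f_2 = 0.26 × 0.00653726 = 0.00169969
  P(Z=3)·f_3 = 0.19 × 0.114368 = 0.0217299
  P(Z=4)·f_4 = 0.34 × 0.110749 = 0.0376547
Evidence: 5.67613e-05 + 0.00169969 + 0.0217299 + 0.0376547 = 0.0611411
P(Cluster 4 | 12) = 0.0376547 / 0.0611411 ≈ 0.616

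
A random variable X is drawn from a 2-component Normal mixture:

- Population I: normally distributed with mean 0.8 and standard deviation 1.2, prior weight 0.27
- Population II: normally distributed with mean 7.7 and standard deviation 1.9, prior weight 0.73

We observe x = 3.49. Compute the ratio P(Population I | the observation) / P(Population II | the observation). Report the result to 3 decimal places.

Posterior odds = (π_i f_i(x)) / (π_j f_j(x)); the normalising sum cancels.
Evaluate each component's likelihood at the observed value:
  p_I = (1/(1.2·√(2π)))·exp(−(3.49−0.8)²/(2·1.2²)) = 0.332452·exp(-2.51253) = 0.0269494
  p_II = (1/(1.9·√(2π)))·exp(−(3.49−7.7)²/(2·1.9²)) = 0.209970·exp(-2.45486) = 0.0180312
Posterior odds = (π_I·p_I) / (π_II·p_II) = (0.27·0.0269494) / (0.73·0.0180312) = 0.00727633 / 0.0131627 ≈ 0.553

0.553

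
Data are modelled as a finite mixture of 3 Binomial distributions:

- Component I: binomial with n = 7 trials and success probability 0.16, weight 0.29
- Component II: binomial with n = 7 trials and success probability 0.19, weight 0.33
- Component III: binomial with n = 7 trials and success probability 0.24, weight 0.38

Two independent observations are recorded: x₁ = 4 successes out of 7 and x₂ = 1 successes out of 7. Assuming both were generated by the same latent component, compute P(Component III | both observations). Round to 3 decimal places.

0.579

By Bayes' theorem, P(k | x) = w_k f_k(x) / Σ_j w_j f_j(x).
Since both observations come from the same component, the likelihood for component k is f_k(x₁)·f_k(x₂).
  f_I = [C(7,4)·0.16^4·0.84^3 = 35·0.00065536·0.592704 = 0.0135952] × [0.393454] = 0.00534909
  f_II = [C(7,4)·0.19^4·0.81^3 = 35·0.00130321·0.531441 = 0.0242403] × [0.375631] = 0.0091054
  f_III = [C(7,4)·0.24^4·0.76^3 = 35·0.00331776·0.438976 = 0.0509746] × [0.323736] = 0.0165023
Unnormalised posteriors:
  w_I·f_I = 0.29 × 0.00534909 = 0.00155123
  w_II·f_II = 0.33 × 0.0091054 = 0.00300478
  w_III·f_III = 0.38 × 0.0165023 = 0.00627088
Marginal: 0.00155123 + 0.00300478 + 0.00627088 = 0.0108269
Responsibility of Component III: 0.00627088 / 0.0108269 ≈ 0.579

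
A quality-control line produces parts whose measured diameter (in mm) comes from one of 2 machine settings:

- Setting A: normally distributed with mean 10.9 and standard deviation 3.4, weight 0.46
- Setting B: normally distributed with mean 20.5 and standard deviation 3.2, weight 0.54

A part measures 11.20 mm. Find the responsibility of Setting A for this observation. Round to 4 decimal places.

0.9820

By Bayes' theorem, P(k | x) = P(Z=k) f_k(x) / Σ_j P(Z=j) f_j(x).
Component likelihoods at x = 11.20 mm:
  p_A = (1/(3.4·√(2π)))·exp(−(11.20−10.9)²/(2·3.4²)) = 0.117336·exp(-0.00389) = 0.11688
  p_B = (1/(3.2·√(2π)))·exp(−(11.20−20.5)²/(2·3.2²)) = 0.124669·exp(-4.22314) = 0.00182672
Unnormalised posteriors:
  P(Z=A)·p_A = 0.46 × 0.11688 = 0.0537648
  P(Z=B)·p_B = 0.54 × 0.00182672 = 0.000986428
Marginal: 0.0537648 + 0.000986428 = 0.0547513
So the posterior for Setting A is 0.0537648 / 0.0547513 ≈ 0.9820.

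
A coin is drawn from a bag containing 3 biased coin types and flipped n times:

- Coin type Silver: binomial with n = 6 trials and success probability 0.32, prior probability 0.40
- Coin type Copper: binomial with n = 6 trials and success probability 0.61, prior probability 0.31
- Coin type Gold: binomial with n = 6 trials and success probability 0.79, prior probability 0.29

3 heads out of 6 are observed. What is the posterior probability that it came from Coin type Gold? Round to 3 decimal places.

0.138

P(component k | x) = π_k·f_k(x) / marginal(x), where marginal(x) = Σ_j π_j·f_j(x).
Evaluate each component's likelihood at the observed value:
  L_Silver = 0.206066
  L_Copper = 0.269286
  L_Gold = 0.0913207
Multiply by the mixture weights:
  π_Silver·L_Silver = 0.40 × 0.206066 = 0.0824265
  π_Copper·L_Copper = 0.31 × 0.269286 = 0.0834786
  π_Gold·L_Gold = 0.29 × 0.0913207 = 0.026483
Marginal: 0.0824265 + 0.0834786 + 0.026483 = 0.192388
P(Coin type Gold | data) ≈ 0.138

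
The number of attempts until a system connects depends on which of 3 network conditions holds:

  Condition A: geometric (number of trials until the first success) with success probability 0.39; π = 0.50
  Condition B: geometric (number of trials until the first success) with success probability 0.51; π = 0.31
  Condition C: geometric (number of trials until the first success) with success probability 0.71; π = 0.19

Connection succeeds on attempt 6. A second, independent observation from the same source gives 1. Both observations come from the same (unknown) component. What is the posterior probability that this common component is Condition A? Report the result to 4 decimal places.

Posterior ∝ prior × likelihood, so P(k | x) ∝ P(Z=k) f_k(x); normalise over all components.
Since both observations come from the same component, the likelihood for component k is f_k(x₁)·f_k(x₂).
  f_A = [0.0329393] × [0.39] = 0.0128463
  f_B = [0.0144062] × [0.51] = 0.00734718
  f_C = [0.00145629] × [0.71] = 0.00103397
Unnormalised posteriors:
  P(Z=A)·f_A = 0.50 × 0.0128463 = 0.00642315
  P(Z=B)·f_B = 0.31 × 0.00734718 = 0.00227763
  P(Z=C)·f_C = 0.19 × 0.00103397 = 0.000196454
Sum: 0.00642315 + 0.00227763 + 0.000196454 = 0.00889723
P(Condition A | data) = 0.00642315 / 0.00889723 ≈ 0.7219

0.7219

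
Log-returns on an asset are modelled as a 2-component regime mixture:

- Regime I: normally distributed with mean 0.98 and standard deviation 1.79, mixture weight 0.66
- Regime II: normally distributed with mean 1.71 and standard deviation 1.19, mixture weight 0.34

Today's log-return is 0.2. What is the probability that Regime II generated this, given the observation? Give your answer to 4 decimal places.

0.2758

P(component k | x) = P(Z=k)·f_k(x) / marginal(x), where marginal(x) = Σ_j P(Z=j)·f_j(x).
Evaluate each component's likelihood at the observed value:
  f_I = 0.202686
  f_II = 0.149875
Weight by the priors:
  P(Z=I)·f_I = 0.66 × 0.202686 = 0.133773
  P(Z=II)·f_II = 0.34 × 0.149875 = 0.0509574
Normaliser: 0.133773 + 0.0509574 = 0.18473
P(Regime II | x) ≈ 0.2758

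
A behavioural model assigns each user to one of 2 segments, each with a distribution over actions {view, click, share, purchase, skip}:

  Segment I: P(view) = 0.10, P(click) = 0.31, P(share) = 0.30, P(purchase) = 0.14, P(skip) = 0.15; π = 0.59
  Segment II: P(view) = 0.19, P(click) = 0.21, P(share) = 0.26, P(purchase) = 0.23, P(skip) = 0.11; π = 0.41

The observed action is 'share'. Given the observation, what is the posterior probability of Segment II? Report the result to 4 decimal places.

0.3759

The responsibility of component k is P(Z=k) f_k(x) divided by Σ_j P(Z=j) f_j(x).
Categorical probabilities:
  p_I = 0.3
  p_II = 0.26
Weight by the priors:
  P(Z=I)·p_I = 0.59 × 0.3 = 0.177
  P(Z=II)·p_II = 0.41 × 0.26 = 0.1066
Sum: 0.177 + 0.1066 = 0.2836
So the posterior for Segment II is 0.1066 / 0.2836 ≈ 0.3759.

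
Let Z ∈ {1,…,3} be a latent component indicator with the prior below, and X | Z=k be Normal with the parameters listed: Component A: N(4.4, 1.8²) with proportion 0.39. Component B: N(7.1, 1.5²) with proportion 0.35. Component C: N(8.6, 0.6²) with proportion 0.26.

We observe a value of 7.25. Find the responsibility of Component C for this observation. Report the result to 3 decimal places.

0.105

P(component k | x) = π_k·f_k(x) / marginal(x), where marginal(x) = Σ_j π_j·f_j(x).
Evaluate each component's likelihood at the observed value:
  p_A = (1/(1.8·√(2π)))·exp(−(7.25−4.4)²/(2·1.8²)) = 0.221635·exp(-1.25347) = 0.0632793
  p_B = (1/(1.5·√(2π)))·exp(−(7.25−7.1)²/(2·1.5²)) = 0.265962·exp(-0.00500) = 0.264635
  p_C = (1/(0.6·√(2π)))·exp(−(7.25−8.6)²/(2·0.6²)) = 0.664904·exp(-2.53125) = 0.0528994
Multiply by the mixture weights:
  π_A·p_A = 0.39 × 0.0632793 = 0.0246789
  π_B·p_B = 0.35 × 0.264635 = 0.0926223
  π_C·p_C = 0.26 × 0.0528994 = 0.0137538
Sum: 0.0246789 + 0.0926223 + 0.0137538 = 0.131055
So the posterior for Component C is 0.0137538 / 0.131055 ≈ 0.105.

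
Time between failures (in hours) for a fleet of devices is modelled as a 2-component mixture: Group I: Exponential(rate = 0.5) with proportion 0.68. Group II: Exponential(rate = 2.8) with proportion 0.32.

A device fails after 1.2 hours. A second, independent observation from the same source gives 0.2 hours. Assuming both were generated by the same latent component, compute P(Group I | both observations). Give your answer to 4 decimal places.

0.6291

By Bayes' theorem, P(k | x) = w_k f_k(x) / Σ_j w_j f_j(x).
Since both observations come from the same component, the likelihood for component k is f_k(x₁)·f_k(x₂).
  f_I = [0.274406] × [0.452419] = 0.124146
  f_II = [0.0972587] × [1.59939] = 0.155554
Multiply by the mixture weights:
  w_I·f_I = 0.68 × 0.124146 = 0.0844195
  w_II·f_II = 0.32 × 0.155554 = 0.0497773
Sum: 0.0844195 + 0.0497773 = 0.134197
P(Group I | x₁, x₂) ≈ 0.6291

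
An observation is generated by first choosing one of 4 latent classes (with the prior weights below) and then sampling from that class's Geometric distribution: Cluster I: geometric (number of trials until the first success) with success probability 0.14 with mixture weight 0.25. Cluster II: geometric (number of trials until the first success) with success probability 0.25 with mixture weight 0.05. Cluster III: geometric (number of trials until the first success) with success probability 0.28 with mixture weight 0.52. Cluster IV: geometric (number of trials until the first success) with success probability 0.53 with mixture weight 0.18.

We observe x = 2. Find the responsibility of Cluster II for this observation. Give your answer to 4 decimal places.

The responsibility of component k is π_k f_k(x) divided by Σ_j π_j f_j(x).
Evaluate each component's likelihood at the observed value:
  f_I = 0.1204
  f_II = 0.1875
  f_III = 0.2016
  f_IV = 0.2491
Unnormalised posteriors:
  π_I·f_I = 0.25 × 0.1204 = 0.0301
  π_II·f_II = 0.05 × 0.1875 = 0.009375
  π_III·f_III = 0.52 × 0.2016 = 0.104832
  π_IV·f_IV = 0.18 × 0.2491 = 0.044838
Marginal: 0.0301 + 0.009375 + 0.104832 + 0.044838 = 0.189145
Responsibility of Cluster II: 0.009375 / 0.189145 ≈ 0.0496

0.0496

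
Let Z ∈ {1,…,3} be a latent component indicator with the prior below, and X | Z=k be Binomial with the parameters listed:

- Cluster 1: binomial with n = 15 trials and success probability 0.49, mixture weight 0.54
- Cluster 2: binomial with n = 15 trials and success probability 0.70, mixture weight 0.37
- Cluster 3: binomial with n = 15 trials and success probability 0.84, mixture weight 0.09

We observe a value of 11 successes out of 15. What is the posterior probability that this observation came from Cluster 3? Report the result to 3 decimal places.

The responsibility of component k is P(Z=k) f_k(x) divided by Σ_j P(Z=j) f_j(x).
Component likelihoods at x = 11 successes out of 15:
  p_1 = 0.0361052
  p_2 = 0.218623
  p_3 = 0.131427
Prior × likelihood for each component:
  P(Z=1)·p_1 = 0.54 × 0.0361052 = 0.0194968
  P(Z=2)·p_2 = 0.37 × 0.218623 = 0.0808906
  P(Z=3)·p_3 = 0.09 × 0.131427 = 0.0118284
Sum: 0.0194968 + 0.0808906 + 0.0118284 = 0.112216
P(Cluster 3 | 11 successes out of 15) ≈ 0.105

0.105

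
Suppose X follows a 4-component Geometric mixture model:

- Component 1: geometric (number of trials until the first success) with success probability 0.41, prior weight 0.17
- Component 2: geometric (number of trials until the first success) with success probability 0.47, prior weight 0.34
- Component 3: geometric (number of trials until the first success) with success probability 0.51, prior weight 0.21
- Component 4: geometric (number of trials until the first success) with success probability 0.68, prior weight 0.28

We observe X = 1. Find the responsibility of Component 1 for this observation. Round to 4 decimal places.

P(component k | x) = w_k·f_k(x) / marginal(x), where marginal(x) = Σ_j w_j·f_j(x).
Evaluate each component's likelihood at the observed value:
  f_1 = 0.41·(1−0.41)^0 = 0.41·1 = 0.41
  f_2 = 0.47·(1−0.47)^0 = 0.47·1 = 0.47
  f_3 = 0.51·(1−0.51)^0 = 0.51·1 = 0.51
  f_4 = 0.68·(1−0.68)^0 = 0.68·1 = 0.68
Multiply by the mixture weights:
  w_1·f_1 = 0.17 × 0.41 = 0.0697
  w_2·f_2 = 0.34 × 0.47 = 0.1598
  w_3·f_3 = 0.21 × 0.51 = 0.1071
  w_4·f_4 = 0.28 × 0.68 = 0.1904
Marginal: 0.0697 + 0.1598 + 0.1071 + 0.1904 = 0.527
Responsibility of Component 1: 0.0697 / 0.527 ≈ 0.1323

0.1323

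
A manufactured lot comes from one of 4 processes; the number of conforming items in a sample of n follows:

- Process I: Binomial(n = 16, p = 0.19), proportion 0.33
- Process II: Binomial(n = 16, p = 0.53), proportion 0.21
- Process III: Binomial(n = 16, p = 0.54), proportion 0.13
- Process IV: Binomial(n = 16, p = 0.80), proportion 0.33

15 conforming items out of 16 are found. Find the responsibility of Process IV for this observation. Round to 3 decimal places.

0.994

P(component k | x) = w_k·f_k(x) / marginal(x), where marginal(x) = Σ_j w_j·f_j(x).
Evaluate each component's likelihood at the observed value:
  p_I = 1.96747e-10
  p_II = 0.000549991
  p_III = 0.000712499
  p_IV = 0.11259
Multiply by the mixture weights:
  w_I·p_I = 0.33 × 1.96747e-10 = 6.49266e-11
  w_II·p_II = 0.21 × 0.000549991 = 0.000115498
  w_III·p_III = 0.13 × 0.000712499 = 9.26249e-05
  w_IV·p_IV = 0.33 × 0.11259 = 0.0371547
Denominator: 6.49266e-11 + 0.000115498 + 9.26249e-05 + 0.0371547 = 0.0373628
Responsibility of Process IV: 0.0371547 / 0.0373628 ≈ 0.994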